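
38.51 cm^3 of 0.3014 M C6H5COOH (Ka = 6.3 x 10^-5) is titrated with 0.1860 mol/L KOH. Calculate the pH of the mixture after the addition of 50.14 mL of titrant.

Initial n(C6H5COOH) = 0.3014 x 0.03851 = 0.01161 mol.
n(KOH) added = 0.1860 x 0.05014 = 0.009326 mol, converting that many moles of C6H5COOH to C6H5COO-.
Remaining n(C6H5COOH) = 0.002281 mol; n(C6H5COO-) = 0.009326 mol.
By Henderson-Hasselbalch, pH = pKa + log([A^-]/[HA]) = 4.20 + log(0.009326/0.002281) = 4.20 + (+0.61) = 4.81.

4.81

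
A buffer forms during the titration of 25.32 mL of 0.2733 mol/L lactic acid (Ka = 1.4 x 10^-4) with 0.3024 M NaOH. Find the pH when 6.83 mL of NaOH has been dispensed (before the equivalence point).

3.48

Initial n(HC3H5O3) = 0.2733 x 0.02532 = 0.006920 mol.
n(NaOH) added = 0.3024 x 0.006830 = 0.002065 mol, converting that many moles of HC3H5O3 to C3H5O3-.
Remaining n(HC3H5O3) = 0.004855 mol; n(C3H5O3-) = 0.002065 mol.
By Henderson-Hasselbalch, pH = pKa + log([A^-]/[HA]) = 3.85 + log(0.002065/0.004855) = 3.85 + (-0.37) = 3.48.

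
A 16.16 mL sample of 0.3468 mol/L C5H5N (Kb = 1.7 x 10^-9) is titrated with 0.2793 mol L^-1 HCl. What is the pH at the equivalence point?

n(C5H5N) = 0.3468 x 0.01616 = 0.005604 mol; V(HCl) at equivalence = 0.005604/0.2793 = 0.02007 L.
At equivalence the base is fully converted to C5H5NH+; total volume = 0.03623 L, so [C5H5NH+] = 0.005604/0.03623 = 0.1547 M.
Ka(C5H5NH+) = Kw/Kb = 1.0e-14 / 1.7 x 10^-9 = 5.88e-6.
[H^+] = sqrt(Ka x [C5H5NH+]) = sqrt(5.88e-6 x 0.1547) = 0.000954 M.
pH = -log(0.000954) = 3.02.

3.02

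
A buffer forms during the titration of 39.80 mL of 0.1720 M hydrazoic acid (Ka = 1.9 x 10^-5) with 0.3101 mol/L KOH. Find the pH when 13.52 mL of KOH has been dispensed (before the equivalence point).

4.92

Initial n(HN3) = 0.1720 x 0.03980 = 0.006846 mol.
n(KOH) added = 0.3101 x 0.01352 = 0.004193 mol, converting that many moles of HN3 to N3-.
Remaining n(HN3) = 0.002653 mol; n(N3-) = 0.004193 mol.
By Henderson-Hasselbalch, pH = pKa + log([A^-]/[HA]) = 4.72 + log(0.004193/0.002653) = 4.72 + (+0.20) = 4.92.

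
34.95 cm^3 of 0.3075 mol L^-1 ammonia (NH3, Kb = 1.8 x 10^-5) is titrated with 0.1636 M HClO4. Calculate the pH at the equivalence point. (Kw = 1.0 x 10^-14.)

n(NH3) = 0.3075 x 0.03495 = 0.01075 mol; V(HClO4) at equivalence = 0.01075/0.1636 = 0.06569 L.
At equivalence the base is fully converted to NH4+; total volume = 0.1006 L, so [NH4+] = 0.01075/0.1006 = 0.1068 M.
Ka(NH4+) = Kw/Kb = 1.0e-14 / 1.8 x 10^-5 = 5.56e-10.
[H^+] = sqrt(Ka x [NH4+]) = sqrt(5.56e-10 x 0.1068) = 7.70e-6 M.
pH = -log(7.70e-6) = 5.11.

5.11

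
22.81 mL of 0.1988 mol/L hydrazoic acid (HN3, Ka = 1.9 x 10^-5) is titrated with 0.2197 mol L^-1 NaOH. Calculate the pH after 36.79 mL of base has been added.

n(acid) = 0.1988 x 0.02281 = 0.004535 mol; n(NaOH) added = 0.2197 x 0.03679 = 0.008083 mol.
Base is in excess by 0.008083 - 0.004535 = 0.003548 mol in a total volume of 0.05960 L.
[OH^-] = 0.003548/0.05960 = 0.05953 M, so pOH = 1.23 and pH = 14.00 - 1.23 = 12.77.

12.77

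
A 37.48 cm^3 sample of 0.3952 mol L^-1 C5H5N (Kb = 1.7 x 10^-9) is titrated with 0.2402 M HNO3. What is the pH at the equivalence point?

3.03

n(C5H5N) = 0.3952 x 0.03748 = 0.01481 mol; V(HNO3) at equivalence = 0.01481/0.2402 = 0.06167 L.
At equivalence the base is fully converted to C5H5NH+; total volume = 0.09915 L, so [C5H5NH+] = 0.01481/0.09915 = 0.1494 M.
Ka(C5H5NH+) = Kw/Kb = 1.0e-14 / 1.7 x 10^-9 = 5.88e-6.
[H^+] = sqrt(Ka x [C5H5NH+]) = sqrt(5.88e-6 x 0.1494) = 0.000937 M.
pH = -log(0.000937) = 3.03.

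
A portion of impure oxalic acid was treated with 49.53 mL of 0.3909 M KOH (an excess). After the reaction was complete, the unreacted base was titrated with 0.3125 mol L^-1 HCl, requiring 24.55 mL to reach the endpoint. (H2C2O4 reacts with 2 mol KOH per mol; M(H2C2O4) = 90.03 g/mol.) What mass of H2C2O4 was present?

0.526 g

Total n(KOH) added = 0.3909 x 0.04953 = 0.01936 mol.
n(HCl) used = 0.3125 x 0.02455 = 0.007672 mol, which equals the excess n(KOH).
So n(KOH) consumed by the sample = 0.01936 - 0.007672 = 0.01169 mol.
n(H2C2O4) = 0.01169 / 2 = 0.005845 mol.
mass = 0.005845 mol x 90.03 g/mol = 0.526 g.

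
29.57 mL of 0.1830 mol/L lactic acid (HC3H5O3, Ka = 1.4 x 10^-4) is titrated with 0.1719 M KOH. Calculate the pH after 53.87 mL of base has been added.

n(acid) = 0.1830 x 0.02957 = 0.005411 mol; n(KOH) added = 0.1719 x 0.05387 = 0.009260 mol.
Base is in excess by 0.009260 - 0.005411 = 0.003849 mol in a total volume of 0.08344 L.
[OH^-] = 0.003849/0.08344 = 0.04613 M, so pOH = 1.34 and pH = 14.00 - 1.34 = 12.66.

12.66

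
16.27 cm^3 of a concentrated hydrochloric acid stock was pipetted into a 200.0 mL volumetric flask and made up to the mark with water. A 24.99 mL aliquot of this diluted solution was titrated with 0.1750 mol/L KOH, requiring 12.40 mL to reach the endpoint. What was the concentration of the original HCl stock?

1.07 M

n(KOH) = 0.1750 x 0.01240 = 0.002170 mol.
n(HCl) in the aliquot = 0.002170 mol.
[diluted HCl] = 0.002170 / 0.02499 = 0.08683 M.
Dilution factor = 200.0/16.27 = 12.29, so [stock] = 0.08683 x 12.29 = 1.07 M.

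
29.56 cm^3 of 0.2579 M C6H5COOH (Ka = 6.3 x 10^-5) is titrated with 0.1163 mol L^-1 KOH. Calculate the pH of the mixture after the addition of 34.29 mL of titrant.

Initial n(C6H5COOH) = 0.2579 x 0.02956 = 0.007624 mol.
n(KOH) added = 0.1163 x 0.03429 = 0.003988 mol, converting that many moles of C6H5COOH to C6H5COO-.
Remaining n(C6H5COOH) = 0.003636 mol; n(C6H5COO-) = 0.003988 mol.
By Henderson-Hasselbalch, pH = pKa + log([A^-]/[HA]) = 4.20 + log(0.003988/0.003636) = 4.20 + (+0.04) = 4.24.

4.24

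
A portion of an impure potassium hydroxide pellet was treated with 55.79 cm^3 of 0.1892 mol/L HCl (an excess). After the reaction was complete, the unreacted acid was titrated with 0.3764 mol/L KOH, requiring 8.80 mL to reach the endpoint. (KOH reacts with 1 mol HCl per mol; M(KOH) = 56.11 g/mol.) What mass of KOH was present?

Total n(HCl) added = 0.1892 x 0.05579 = 0.01056 mol.
n(KOH) used = 0.3764 x 0.008800 = 0.003312 mol, which equals the excess n(HCl).
So n(HCl) consumed by the sample = 0.01056 - 0.003312 = 0.007243 mol.
n(KOH) = 0.007243 / 1 = 0.007243 mol.
mass = 0.007243 mol x 56.11 g/mol = 0.406 g.

0.406 g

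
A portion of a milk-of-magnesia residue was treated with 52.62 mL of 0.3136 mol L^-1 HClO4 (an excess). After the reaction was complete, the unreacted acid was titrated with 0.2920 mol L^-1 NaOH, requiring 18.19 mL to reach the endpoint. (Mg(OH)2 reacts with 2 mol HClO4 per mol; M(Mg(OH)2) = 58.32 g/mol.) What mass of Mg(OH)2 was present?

0.326 g

Total n(HClO4) added = 0.3136 x 0.05262 = 0.01650 mol.
n(NaOH) used = 0.2920 x 0.01819 = 0.005311 mol, which equals the excess n(HClO4).
So n(HClO4) consumed by the sample = 0.01650 - 0.005311 = 0.01119 mol.
n(Mg(OH)2) = 0.01119 / 2 = 0.005595 mol.
mass = 0.005595 mol x 58.32 g/mol = 0.326 g.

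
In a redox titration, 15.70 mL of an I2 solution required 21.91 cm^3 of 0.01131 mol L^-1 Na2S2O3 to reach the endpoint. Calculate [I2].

n(Na2S2O3) = 0.01131 x 0.02191 = 0.0002478 mol.
From the balanced equation, 2 mol Na2S2O3 reacts with 1 mol I2, so n(I2) = 0.0002478 x 1/2 = 0.0001239 mol.
[I2] = 0.0001239 / 0.01570 L = 0.00789 M.

0.00789 M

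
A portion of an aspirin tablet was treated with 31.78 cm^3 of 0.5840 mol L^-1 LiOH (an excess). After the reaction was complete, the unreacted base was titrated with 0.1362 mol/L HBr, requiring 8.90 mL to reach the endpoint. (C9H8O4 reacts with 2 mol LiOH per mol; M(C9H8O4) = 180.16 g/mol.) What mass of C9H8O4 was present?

Total n(LiOH) added = 0.5840 x 0.03178 = 0.01856 mol.
n(HBr) used = 0.1362 x 0.008900 = 0.001212 mol, which equals the excess n(LiOH).
So n(LiOH) consumed by the sample = 0.01856 - 0.001212 = 0.01735 mol.
n(C9H8O4) = 0.01735 / 2 = 0.008674 mol.
mass = 0.008674 mol x 180.16 g/mol = 1.56 g.

1.56 g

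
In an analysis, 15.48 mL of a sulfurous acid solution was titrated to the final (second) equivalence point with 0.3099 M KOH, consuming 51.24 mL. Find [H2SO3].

n(KOH) = 0.3099 x 0.05124 = 0.01588 mol.
At the final (second) equivalence point, 2 mol OH^- react per mol H2SO3, so n(H2SO3) = 0.01588 / 2 = 0.007940 mol.
[H2SO3] = 0.007940 / 0.01548 L = 0.513 M.

0.513 M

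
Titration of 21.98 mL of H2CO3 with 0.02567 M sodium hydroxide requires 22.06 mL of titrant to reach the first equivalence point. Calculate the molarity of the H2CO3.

n(NaOH) = 0.02567 x 0.02206 = 0.0005663 mol.
At the first equivalence point, 1 mol OH^- react per mol H2CO3, so n(H2CO3) = 0.0005663 / 1 = 0.0005663 mol.
[H2CO3] = 0.0005663 / 0.02198 L = 0.0258 M.

0.0258 M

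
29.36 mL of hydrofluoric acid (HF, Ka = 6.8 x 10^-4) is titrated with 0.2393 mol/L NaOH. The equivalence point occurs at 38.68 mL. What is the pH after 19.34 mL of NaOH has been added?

3.17

19.34 mL is exactly half the equivalence volume (38.68/2), i.e. the half-equivalence point.
There, n(HA) = n(A^-), so pH = pKa = -log(6.8 x 10^-4) = 3.17.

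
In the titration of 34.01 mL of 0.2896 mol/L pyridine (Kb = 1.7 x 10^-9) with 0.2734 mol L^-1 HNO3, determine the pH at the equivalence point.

n(C5H5N) = 0.2896 x 0.03401 = 0.009849 mol; V(HNO3) at equivalence = 0.009849/0.2734 = 0.03603 L.
At equivalence the base is fully converted to C5H5NH+; total volume = 0.07004 L, so [C5H5NH+] = 0.009849/0.07004 = 0.1406 M.
Ka(C5H5NH+) = Kw/Kb = 1.0e-14 / 1.7 x 10^-9 = 5.88e-6.
[H^+] = sqrt(Ka x [C5H5NH+]) = sqrt(5.88e-6 x 0.1406) = 0.000910 M.
pH = -log(0.000910) = 3.04.

3.04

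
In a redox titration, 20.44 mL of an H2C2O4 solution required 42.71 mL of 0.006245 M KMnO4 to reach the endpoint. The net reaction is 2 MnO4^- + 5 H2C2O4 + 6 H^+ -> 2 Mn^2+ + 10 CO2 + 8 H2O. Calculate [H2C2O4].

0.0326 M

n(KMnO4) = 0.006245 x 0.04271 = 0.0002667 mol.
From the balanced equation, 2 mol KMnO4 reacts with 5 mol H2C2O4, so n(H2C2O4) = 0.0002667 x 5/2 = 0.0006668 mol.
[H2C2O4] = 0.0006668 / 0.02044 L = 0.0326 M.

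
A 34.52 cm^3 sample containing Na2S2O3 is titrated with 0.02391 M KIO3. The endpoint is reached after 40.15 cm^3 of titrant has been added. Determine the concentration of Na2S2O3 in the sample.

0.167 M

n(KIO3) = 0.02391 x 0.04015 = 0.0009600 mol.
From the balanced equation, 1 mol KIO3 reacts with 6 mol Na2S2O3, so n(Na2S2O3) = 0.0009600 x 6/1 = 0.005760 mol.
[Na2S2O3] = 0.005760 / 0.03452 L = 0.167 M.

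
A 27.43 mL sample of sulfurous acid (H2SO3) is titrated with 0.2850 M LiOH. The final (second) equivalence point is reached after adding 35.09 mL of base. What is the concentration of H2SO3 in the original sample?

0.182 M

n(LiOH) = 0.2850 x 0.03509 = 0.01000 mol.
At the final (second) equivalence point, 2 mol OH^- react per mol H2SO3, so n(H2SO3) = 0.01000 / 2 = 0.005000 mol.
[H2SO3] = 0.005000 / 0.02743 L = 0.182 M.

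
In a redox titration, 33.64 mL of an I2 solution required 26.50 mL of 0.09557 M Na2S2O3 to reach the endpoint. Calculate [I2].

n(Na2S2O3) = 0.09557 x 0.02650 = 0.002533 mol.
From the balanced equation, 2 mol Na2S2O3 reacts with 1 mol I2, so n(I2) = 0.002533 x 1/2 = 0.001266 mol.
[I2] = 0.001266 / 0.03364 L = 0.0376 M.

0.0376 M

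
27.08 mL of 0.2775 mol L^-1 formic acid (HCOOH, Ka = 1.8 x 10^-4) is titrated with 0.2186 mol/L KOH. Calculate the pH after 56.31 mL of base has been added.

n(acid) = 0.2775 x 0.02708 = 0.007515 mol; n(KOH) added = 0.2186 x 0.05631 = 0.01231 mol.
Base is in excess by 0.01231 - 0.007515 = 0.004795 mol in a total volume of 0.08339 L.
[OH^-] = 0.004795/0.08339 = 0.05750 M, so pOH = 1.24 and pH = 14.00 - 1.24 = 12.76.

12.76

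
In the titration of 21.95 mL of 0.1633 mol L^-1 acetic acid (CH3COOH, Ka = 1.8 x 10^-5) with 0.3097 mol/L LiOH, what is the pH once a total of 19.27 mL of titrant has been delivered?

n(acid) = 0.1633 x 0.02195 = 0.003584 mol; n(LiOH) added = 0.3097 x 0.01927 = 0.005968 mol.
Base is in excess by 0.005968 - 0.003584 = 0.002383 mol in a total volume of 0.04122 L.
[OH^-] = 0.002383/0.04122 = 0.05782 M, so pOH = 1.24 and pH = 14.00 - 1.24 = 12.76.

12.76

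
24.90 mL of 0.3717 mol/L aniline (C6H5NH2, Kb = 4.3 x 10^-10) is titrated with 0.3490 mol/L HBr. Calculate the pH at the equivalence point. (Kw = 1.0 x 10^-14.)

2.69

n(C6H5NH2) = 0.3717 x 0.02490 = 0.009255 mol; V(HBr) at equivalence = 0.009255/0.3490 = 0.02652 L.
At equivalence the base is fully converted to C6H5NH3+; total volume = 0.05142 L, so [C6H5NH3+] = 0.009255/0.05142 = 0.1800 M.
Ka(C6H5NH3+) = Kw/Kb = 1.0e-14 / 4.3 x 10^-10 = 2.33e-5.
[H^+] = sqrt(Ka x [C6H5NH3+]) = sqrt(2.33e-5 x 0.1800) = 0.00205 M.
pH = -log(0.00205) = 2.69.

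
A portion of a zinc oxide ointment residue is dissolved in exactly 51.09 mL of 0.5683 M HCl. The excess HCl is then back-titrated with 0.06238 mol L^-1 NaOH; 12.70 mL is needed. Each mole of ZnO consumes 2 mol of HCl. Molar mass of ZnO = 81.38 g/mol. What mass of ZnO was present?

Total n(HCl) added = 0.5683 x 0.05109 = 0.02903 mol.
n(NaOH) used = 0.06238 x 0.01270 = 0.0007922 mol, which equals the excess n(HCl).
So n(HCl) consumed by the sample = 0.02903 - 0.0007922 = 0.02824 mol.
n(ZnO) = 0.02824 / 2 = 0.01412 mol.
mass = 0.01412 mol x 81.38 g/mol = 1.15 g.

1.15 g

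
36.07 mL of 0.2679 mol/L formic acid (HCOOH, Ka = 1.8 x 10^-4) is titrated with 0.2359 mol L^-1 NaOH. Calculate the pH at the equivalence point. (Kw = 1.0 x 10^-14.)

n(HCOOH) = 0.2679 x 0.03607 = 0.009663 mol; V(NaOH) at equivalence = 0.009663/0.2359 = 0.04096 L.
At equivalence all the acid is converted to HCOO-; total volume = 0.03607 + 0.04096 = 0.07703 L, so [HCOO-] = 0.009663/0.07703 = 0.1254 M.
Kb = Kw/Ka = 1.0e-14 / 1.8 x 10^-4 = 5.56e-11.
[OH^-] = sqrt(Kb x [HCOO-]) = sqrt(5.56e-11 x 0.1254) = 2.64e-6 M.
pOH = 5.58, so pH = 14.00 - 5.58 = 8.42.

8.42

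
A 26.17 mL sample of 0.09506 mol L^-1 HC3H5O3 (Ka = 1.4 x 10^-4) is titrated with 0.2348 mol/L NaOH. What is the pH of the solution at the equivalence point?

8.34

n(HC3H5O3) = 0.09506 x 0.02617 = 0.002488 mol; V(NaOH) at equivalence = 0.002488/0.2348 = 0.01060 L.
At equivalence all the acid is converted to C3H5O3-; total volume = 0.02617 + 0.01060 = 0.03677 L, so [C3H5O3-] = 0.002488/0.03677 = 0.06767 M.
Kb = Kw/Ka = 1.0e-14 / 1.4 x 10^-4 = 7.14e-11.
[OH^-] = sqrt(Kb x [C3H5O3-]) = sqrt(7.14e-11 x 0.06767) = 2.20e-6 M.
pOH = 5.66, so pH = 14.00 - 5.66 = 8.34.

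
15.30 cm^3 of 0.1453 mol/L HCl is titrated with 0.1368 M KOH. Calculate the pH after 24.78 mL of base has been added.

12.46

n(acid) = 0.1453 x 0.01530 = 0.002223 mol; n(KOH) added = 0.1368 x 0.02478 = 0.003390 mol.
Base is in excess by 0.003390 - 0.002223 = 0.001167 mol in a total volume of 0.04008 L.
[OH^-] = 0.001167/0.04008 = 0.02911 M, so pOH = 1.54 and pH = 14.00 - 1.54 = 12.46.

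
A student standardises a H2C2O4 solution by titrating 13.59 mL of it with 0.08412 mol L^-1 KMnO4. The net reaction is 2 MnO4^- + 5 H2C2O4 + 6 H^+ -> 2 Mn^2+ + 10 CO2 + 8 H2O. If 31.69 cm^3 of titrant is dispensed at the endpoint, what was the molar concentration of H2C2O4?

0.490 M

n(KMnO4) = 0.08412 x 0.03169 = 0.002666 mol.
From the balanced equation, 2 mol KMnO4 reacts with 5 mol H2C2O4, so n(H2C2O4) = 0.002666 x 5/2 = 0.006664 mol.
[H2C2O4] = 0.006664 / 0.01359 L = 0.490 M.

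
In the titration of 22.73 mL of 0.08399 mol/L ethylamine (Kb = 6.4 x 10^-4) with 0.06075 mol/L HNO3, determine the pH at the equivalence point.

n(C2H5NH2) = 0.08399 x 0.02273 = 0.001909 mol; V(HNO3) at equivalence = 0.001909/0.06075 = 0.03143 L.
At equivalence the base is fully converted to C2H5NH3+; total volume = 0.05416 L, so [C2H5NH3+] = 0.001909/0.05416 = 0.03525 M.
Ka(C2H5NH3+) = Kw/Kb = 1.0e-14 / 6.4 x 10^-4 = 1.56e-11.
[H^+] = sqrt(Ka x [C2H5NH3+]) = sqrt(1.56e-11 x 0.03525) = 7.42e-7 M.
pH = -log(7.42e-7) = 6.13.

6.13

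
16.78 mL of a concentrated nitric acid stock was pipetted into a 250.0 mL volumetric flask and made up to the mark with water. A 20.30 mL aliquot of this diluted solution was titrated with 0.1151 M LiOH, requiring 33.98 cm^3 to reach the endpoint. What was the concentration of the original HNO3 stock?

n(LiOH) = 0.1151 x 0.03398 = 0.003911 mol.
n(HNO3) in the aliquot = 0.003911 mol.
[diluted HNO3] = 0.003911 / 0.02030 = 0.1927 M.
Dilution factor = 250.0/16.78 = 14.90, so [stock] = 0.1927 x 14.90 = 2.87 M.

2.87 M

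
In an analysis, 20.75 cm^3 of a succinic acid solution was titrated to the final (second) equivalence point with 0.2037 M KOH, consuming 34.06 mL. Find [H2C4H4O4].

n(KOH) = 0.2037 x 0.03406 = 0.006938 mol.
At the final (second) equivalence point, 2 mol OH^- react per mol H2C4H4O4, so n(H2C4H4O4) = 0.006938 / 2 = 0.003469 mol.
[H2C4H4O4] = 0.003469 / 0.02075 L = 0.167 M.

0.167 M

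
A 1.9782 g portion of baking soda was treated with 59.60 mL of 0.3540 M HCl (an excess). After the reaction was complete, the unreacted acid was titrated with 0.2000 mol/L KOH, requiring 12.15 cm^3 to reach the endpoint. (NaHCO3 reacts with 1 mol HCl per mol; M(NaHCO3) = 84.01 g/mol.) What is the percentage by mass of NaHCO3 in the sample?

Total n(HCl) added = 0.3540 x 0.05960 = 0.02110 mol.
n(KOH) used = 0.2000 x 0.01215 = 0.002430 mol, which equals the excess n(HCl).
So n(HCl) consumed by the sample = 0.02110 - 0.002430 = 0.01867 mol.
n(NaHCO3) = 0.01867 / 1 = 0.01867 mol.
mass NaHCO3 = 0.01867 x 84.01 = 1.568 g, so %NaHCO3 = 1.568/1.9782 x 100 = 79.3%.

79.3%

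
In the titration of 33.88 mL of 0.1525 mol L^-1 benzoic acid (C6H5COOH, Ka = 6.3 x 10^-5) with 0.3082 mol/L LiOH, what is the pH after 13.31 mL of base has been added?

Initial n(C6H5COOH) = 0.1525 x 0.03388 = 0.005167 mol.
n(LiOH) added = 0.3082 x 0.01331 = 0.004102 mol, converting that many moles of C6H5COOH to C6H5COO-.
Remaining n(C6H5COOH) = 0.001065 mol; n(C6H5COO-) = 0.004102 mol.
By Henderson-Hasselbalch, pH = pKa + log([A^-]/[HA]) = 4.20 + log(0.004102/0.001065) = 4.20 + (+0.59) = 4.79.

4.79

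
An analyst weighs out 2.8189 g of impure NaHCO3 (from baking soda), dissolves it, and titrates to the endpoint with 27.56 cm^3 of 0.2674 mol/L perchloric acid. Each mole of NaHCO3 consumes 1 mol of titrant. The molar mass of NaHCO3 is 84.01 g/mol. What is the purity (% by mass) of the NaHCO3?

22.0%

n(HClO4) = 0.2674 x 0.02756 = 0.007370 mol.
n(NaHCO3) = 0.007370 / 1 = 0.007370 mol.
mass of NaHCO3 = 0.007370 x 84.01 = 0.6191 g.
% purity = 0.6191 / 2.8189 x 100 = 22.0%.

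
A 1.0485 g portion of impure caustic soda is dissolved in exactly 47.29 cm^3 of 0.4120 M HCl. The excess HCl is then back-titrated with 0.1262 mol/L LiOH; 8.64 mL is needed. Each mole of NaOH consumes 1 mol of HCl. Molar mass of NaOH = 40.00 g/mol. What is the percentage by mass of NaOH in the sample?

Total n(HCl) added = 0.4120 x 0.04729 = 0.01948 mol.
n(LiOH) used = 0.1262 x 0.008640 = 0.001090 mol, which equals the excess n(HCl).
So n(HCl) consumed by the sample = 0.01948 - 0.001090 = 0.01839 mol.
n(NaOH) = 0.01839 / 1 = 0.01839 mol.
mass NaOH = 0.01839 x 40.00 = 0.7357 g, so %NaOH = 0.7357/1.0485 x 100 = 70.2%.

70.2%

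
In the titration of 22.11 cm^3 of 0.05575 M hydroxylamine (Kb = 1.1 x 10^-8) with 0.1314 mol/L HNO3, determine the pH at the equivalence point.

3.72

n(NH2OH) = 0.05575 x 0.02211 = 0.001233 mol; V(HNO3) at equivalence = 0.001233/0.1314 = 0.009381 L.
At equivalence the base is fully converted to NH3OH+; total volume = 0.03149 L, so [NH3OH+] = 0.001233/0.03149 = 0.03914 M.
Ka(NH3OH+) = Kw/Kb = 1.0e-14 / 1.1 x 10^-8 = 9.09e-7.
[H^+] = sqrt(Ka x [NH3OH+]) = sqrt(9.09e-7 x 0.03914) = 0.000189 M.
pH = -log(0.000189) = 3.72.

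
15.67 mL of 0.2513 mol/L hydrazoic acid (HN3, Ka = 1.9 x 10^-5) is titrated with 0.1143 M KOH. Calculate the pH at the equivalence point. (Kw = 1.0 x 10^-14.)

8.81

n(HN3) = 0.2513 x 0.01567 = 0.003938 mol; V(KOH) at equivalence = 0.003938/0.1143 = 0.03445 L.
At equivalence all the acid is converted to N3-; total volume = 0.01567 + 0.03445 = 0.05012 L, so [N3-] = 0.003938/0.05012 = 0.07857 M.
Kb = Kw/Ka = 1.0e-14 / 1.9 x 10^-5 = 5.26e-10.
[OH^-] = sqrt(Kb x [N3-]) = sqrt(5.26e-10 x 0.07857) = 6.43e-6 M.
pOH = 5.19, so pH = 14.00 - 5.19 = 8.81.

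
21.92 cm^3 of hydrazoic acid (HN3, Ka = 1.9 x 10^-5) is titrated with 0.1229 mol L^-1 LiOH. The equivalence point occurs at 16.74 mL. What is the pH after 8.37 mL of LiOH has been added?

4.72

8.37 mL is exactly half the equivalence volume (16.74/2), i.e. the half-equivalence point.
There, n(HA) = n(A^-), so pH = pKa = -log(1.9 x 10^-5) = 4.72.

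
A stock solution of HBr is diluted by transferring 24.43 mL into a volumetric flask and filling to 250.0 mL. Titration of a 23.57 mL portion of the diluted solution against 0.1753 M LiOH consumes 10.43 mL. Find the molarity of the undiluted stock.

n(LiOH) = 0.1753 x 0.01043 = 0.001828 mol.
n(HBr) in the aliquot = 0.001828 mol.
[diluted HBr] = 0.001828 / 0.02357 = 0.07757 M.
Dilution factor = 250.0/24.43 = 10.23, so [stock] = 0.07757 x 10.23 = 0.794 M.

0.794 M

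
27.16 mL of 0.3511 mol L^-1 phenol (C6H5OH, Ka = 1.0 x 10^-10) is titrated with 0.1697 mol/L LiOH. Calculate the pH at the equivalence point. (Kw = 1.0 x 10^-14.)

11.53

n(C6H5OH) = 0.3511 x 0.02716 = 0.009536 mol; V(LiOH) at equivalence = 0.009536/0.1697 = 0.05619 L.
At equivalence all the acid is converted to C6H5O-; total volume = 0.02716 + 0.05619 = 0.08335 L, so [C6H5O-] = 0.009536/0.08335 = 0.1144 M.
Kb = Kw/Ka = 1.0e-14 / 1.0 x 10^-10 = 0.000100.
[OH^-] = sqrt(Kb x [C6H5O-]) = sqrt(0.000100 x 0.1144) = 0.00338 M.
pOH = 2.47, so pH = 14.00 - 2.47 = 11.53.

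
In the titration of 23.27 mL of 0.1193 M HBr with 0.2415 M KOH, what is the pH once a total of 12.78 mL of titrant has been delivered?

n(acid) = 0.1193 x 0.02327 = 0.002776 mol; n(KOH) added = 0.2415 x 0.01278 = 0.003086 mol.
Base is in excess by 0.003086 - 0.002776 = 0.0003103 mol in a total volume of 0.03605 L.
[OH^-] = 0.0003103/0.03605 = 0.008606 M, so pOH = 2.07 and pH = 14.00 - 2.07 = 11.93.

11.93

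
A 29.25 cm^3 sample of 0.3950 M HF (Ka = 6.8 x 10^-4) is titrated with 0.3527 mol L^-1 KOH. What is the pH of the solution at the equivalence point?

n(HF) = 0.3950 x 0.02925 = 0.01155 mol; V(KOH) at equivalence = 0.01155/0.3527 = 0.03276 L.
At equivalence all the acid is converted to F-; total volume = 0.02925 + 0.03276 = 0.06201 L, so [F-] = 0.01155/0.06201 = 0.1863 M.
Kb = Kw/Ka = 1.0e-14 / 6.8 x 10^-4 = 1.47e-11.
[OH^-] = sqrt(Kb x [F-]) = sqrt(1.47e-11 x 0.1863) = 1.66e-6 M.
pOH = 5.78, so pH = 14.00 - 5.78 = 8.22.

8.22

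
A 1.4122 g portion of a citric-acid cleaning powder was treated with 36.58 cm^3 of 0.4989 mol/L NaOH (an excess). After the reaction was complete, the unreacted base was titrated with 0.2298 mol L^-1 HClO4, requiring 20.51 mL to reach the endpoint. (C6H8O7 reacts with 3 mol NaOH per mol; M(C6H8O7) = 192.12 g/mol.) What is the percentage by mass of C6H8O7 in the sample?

61.4%

Total n(NaOH) added = 0.4989 x 0.03658 = 0.01825 mol.
n(HClO4) used = 0.2298 x 0.02051 = 0.004713 mol, which equals the excess n(NaOH).
So n(NaOH) consumed by the sample = 0.01825 - 0.004713 = 0.01354 mol.
n(C6H8O7) = 0.01354 / 3 = 0.004512 mol.
mass C6H8O7 = 0.004512 x 192.12 = 0.8669 g, so %C6H8O7 = 0.8669/1.4122 x 100 = 61.4%.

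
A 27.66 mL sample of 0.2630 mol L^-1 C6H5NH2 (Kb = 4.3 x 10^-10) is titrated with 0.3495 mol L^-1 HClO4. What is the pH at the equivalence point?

2.73

n(C6H5NH2) = 0.2630 x 0.02766 = 0.007275 mol; V(HClO4) at equivalence = 0.007275/0.3495 = 0.02081 L.
At equivalence the base is fully converted to C6H5NH3+; total volume = 0.04847 L, so [C6H5NH3+] = 0.007275/0.04847 = 0.1501 M.
Ka(C6H5NH3+) = Kw/Kb = 1.0e-14 / 4.3 x 10^-10 = 2.33e-5.
[H^+] = sqrt(Ka x [C6H5NH3+]) = sqrt(2.33e-5 x 0.1501) = 0.00187 M.
pH = -log(0.00187) = 2.73.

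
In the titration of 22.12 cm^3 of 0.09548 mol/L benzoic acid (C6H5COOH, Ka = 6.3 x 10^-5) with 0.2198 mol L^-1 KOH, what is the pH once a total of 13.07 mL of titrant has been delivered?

n(acid) = 0.09548 x 0.02212 = 0.002112 mol; n(KOH) added = 0.2198 x 0.01307 = 0.002873 mol.
Base is in excess by 0.002873 - 0.002112 = 0.0007608 mol in a total volume of 0.03519 L.
[OH^-] = 0.0007608/0.03519 = 0.02162 M, so pOH = 1.67 and pH = 14.00 - 1.67 = 12.33.

12.33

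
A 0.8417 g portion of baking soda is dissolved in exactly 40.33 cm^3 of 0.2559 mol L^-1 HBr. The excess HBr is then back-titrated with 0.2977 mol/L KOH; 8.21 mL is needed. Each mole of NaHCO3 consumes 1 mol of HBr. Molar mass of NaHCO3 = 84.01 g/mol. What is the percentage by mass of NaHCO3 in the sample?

Total n(HBr) added = 0.2559 x 0.04033 = 0.01032 mol.
n(KOH) used = 0.2977 x 0.008210 = 0.002444 mol, which equals the excess n(HBr).
So n(HBr) consumed by the sample = 0.01032 - 0.002444 = 0.007876 mol.
n(NaHCO3) = 0.007876 / 1 = 0.007876 mol.
mass NaHCO3 = 0.007876 x 84.01 = 0.6617 g, so %NaHCO3 = 0.6617/0.8417 x 100 = 78.6%.

78.6%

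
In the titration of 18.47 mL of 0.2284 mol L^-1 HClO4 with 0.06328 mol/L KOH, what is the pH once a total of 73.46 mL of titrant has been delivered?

11.67

n(acid) = 0.2284 x 0.01847 = 0.004219 mol; n(KOH) added = 0.06328 x 0.07346 = 0.004649 mol.
Base is in excess by 0.004649 - 0.004219 = 0.0004300 mol in a total volume of 0.09193 L.
[OH^-] = 0.0004300/0.09193 = 0.004677 M, so pOH = 2.33 and pH = 14.00 - 2.33 = 11.67.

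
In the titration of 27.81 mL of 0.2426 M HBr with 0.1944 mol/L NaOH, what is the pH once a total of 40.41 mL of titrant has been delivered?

12.21

n(acid) = 0.2426 x 0.02781 = 0.006747 mol; n(NaOH) added = 0.1944 x 0.04041 = 0.007856 mol.
Base is in excess by 0.007856 - 0.006747 = 0.001109 mol in a total volume of 0.06822 L.
[OH^-] = 0.001109/0.06822 = 0.01626 M, so pOH = 1.79 and pH = 14.00 - 1.79 = 12.21.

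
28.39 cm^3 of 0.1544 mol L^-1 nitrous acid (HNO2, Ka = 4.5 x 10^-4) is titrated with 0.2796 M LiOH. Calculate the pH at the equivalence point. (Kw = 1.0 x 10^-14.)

8.17

n(HNO2) = 0.1544 x 0.02839 = 0.004383 mol; V(LiOH) at equivalence = 0.004383/0.2796 = 0.01568 L.
At equivalence all the acid is converted to NO2-; total volume = 0.02839 + 0.01568 = 0.04407 L, so [NO2-] = 0.004383/0.04407 = 0.09947 M.
Kb = Kw/Ka = 1.0e-14 / 4.5 x 10^-4 = 2.22e-11.
[OH^-] = sqrt(Kb x [NO2-]) = sqrt(2.22e-11 x 0.09947) = 1.49e-6 M.
pOH = 5.83, so pH = 14.00 - 5.83 = 8.17.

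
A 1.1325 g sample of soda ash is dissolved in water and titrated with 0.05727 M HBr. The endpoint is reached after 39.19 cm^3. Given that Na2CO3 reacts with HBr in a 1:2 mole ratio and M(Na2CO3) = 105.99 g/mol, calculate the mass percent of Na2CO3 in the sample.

n(HBr) = 0.05727 x 0.03919 = 0.002244 mol.
n(Na2CO3) = 0.002244 / 2 = 0.001122 mol.
mass of Na2CO3 = 0.001122 x 105.99 = 0.1189 g.
% purity = 0.1189 / 1.1325 x 100 = 10.5%.

10.5%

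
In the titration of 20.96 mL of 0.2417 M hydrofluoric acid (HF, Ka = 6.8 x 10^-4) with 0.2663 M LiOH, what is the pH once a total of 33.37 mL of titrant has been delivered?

12.85

n(acid) = 0.2417 x 0.02096 = 0.005066 mol; n(LiOH) added = 0.2663 x 0.03337 = 0.008886 mol.
Base is in excess by 0.008886 - 0.005066 = 0.003820 mol in a total volume of 0.05433 L.
[OH^-] = 0.003820/0.05433 = 0.07032 M, so pOH = 1.15 and pH = 14.00 - 1.15 = 12.85.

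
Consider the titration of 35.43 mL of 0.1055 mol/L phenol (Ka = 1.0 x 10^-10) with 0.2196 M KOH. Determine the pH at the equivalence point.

n(C6H5OH) = 0.1055 x 0.03543 = 0.003738 mol; V(KOH) at equivalence = 0.003738/0.2196 = 0.01702 L.
At equivalence all the acid is converted to C6H5O-; total volume = 0.03543 + 0.01702 = 0.05245 L, so [C6H5O-] = 0.003738/0.05245 = 0.07126 M.
Kb = Kw/Ka = 1.0e-14 / 1.0 x 10^-10 = 0.000100.
[OH^-] = sqrt(Kb x [C6H5O-]) = sqrt(0.000100 x 0.07126) = 0.00267 M.
pOH = 2.57, so pH = 14.00 - 2.57 = 11.43.

11.43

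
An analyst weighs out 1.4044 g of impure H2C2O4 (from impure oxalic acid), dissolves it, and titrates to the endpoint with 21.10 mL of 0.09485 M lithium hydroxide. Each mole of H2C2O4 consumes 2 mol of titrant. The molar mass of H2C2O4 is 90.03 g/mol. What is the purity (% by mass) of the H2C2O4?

6.41%

n(LiOH) = 0.09485 x 0.02110 = 0.002001 mol.
n(H2C2O4) = 0.002001 / 2 = 0.001001 mol.
mass of H2C2O4 = 0.001001 x 90.03 = 0.09009 g.
% purity = 0.09009 / 1.4044 x 100 = 6.41%.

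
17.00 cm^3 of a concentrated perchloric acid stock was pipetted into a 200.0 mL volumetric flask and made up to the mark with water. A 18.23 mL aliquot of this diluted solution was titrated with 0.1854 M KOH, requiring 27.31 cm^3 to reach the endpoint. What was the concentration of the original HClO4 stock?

n(KOH) = 0.1854 x 0.02731 = 0.005063 mol.
n(HClO4) in the aliquot = 0.005063 mol.
[diluted HClO4] = 0.005063 / 0.01823 = 0.2777 M.
Dilution factor = 200.0/17.00 = 11.76, so [stock] = 0.2777 x 11.76 = 3.27 M.

3.27 M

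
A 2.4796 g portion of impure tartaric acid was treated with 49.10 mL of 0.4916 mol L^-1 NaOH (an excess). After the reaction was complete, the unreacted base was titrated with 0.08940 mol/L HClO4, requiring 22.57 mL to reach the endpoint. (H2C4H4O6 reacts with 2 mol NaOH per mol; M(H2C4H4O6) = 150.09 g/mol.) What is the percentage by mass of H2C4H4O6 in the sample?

66.9%

Total n(NaOH) added = 0.4916 x 0.04910 = 0.02414 mol.
n(HClO4) used = 0.08940 x 0.02257 = 0.002018 mol, which equals the excess n(NaOH).
So n(NaOH) consumed by the sample = 0.02414 - 0.002018 = 0.02212 mol.
n(H2C4H4O6) = 0.02212 / 2 = 0.01106 mol.
mass H2C4H4O6 = 0.01106 x 150.09 = 1.660 g, so %H2C4H4O6 = 1.660/2.4796 x 100 = 66.9%.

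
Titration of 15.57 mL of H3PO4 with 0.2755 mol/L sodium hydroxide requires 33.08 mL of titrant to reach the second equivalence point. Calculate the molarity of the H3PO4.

n(NaOH) = 0.2755 x 0.03308 = 0.009114 mol.
At the second equivalence point, 2 mol OH^- react per mol H3PO4, so n(H3PO4) = 0.009114 / 2 = 0.004557 mol.
[H3PO4] = 0.004557 / 0.01557 L = 0.293 M.

0.293 M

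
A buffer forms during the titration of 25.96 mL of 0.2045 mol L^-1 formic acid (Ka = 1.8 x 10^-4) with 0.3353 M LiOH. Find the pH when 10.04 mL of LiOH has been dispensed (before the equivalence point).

Initial n(HCOOH) = 0.2045 x 0.02596 = 0.005309 mol.
n(LiOH) added = 0.3353 x 0.01004 = 0.003366 mol, converting that many moles of HCOOH to HCOO-.
Remaining n(HCOOH) = 0.001942 mol; n(HCOO-) = 0.003366 mol.
By Henderson-Hasselbalch, pH = pKa + log([A^-]/[HA]) = 3.74 + log(0.003366/0.001942) = 3.74 + (+0.24) = 3.98.

3.98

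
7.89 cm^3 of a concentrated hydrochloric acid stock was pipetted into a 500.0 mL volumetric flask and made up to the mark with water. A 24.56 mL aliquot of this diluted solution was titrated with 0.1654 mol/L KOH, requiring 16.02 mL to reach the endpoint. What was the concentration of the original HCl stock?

n(KOH) = 0.1654 x 0.01602 = 0.002650 mol.
n(HCl) in the aliquot = 0.002650 mol.
[diluted HCl] = 0.002650 / 0.02456 = 0.1079 M.
Dilution factor = 500.0/7.890 = 63.37, so [stock] = 0.1079 x 63.37 = 6.84 M.

6.84 M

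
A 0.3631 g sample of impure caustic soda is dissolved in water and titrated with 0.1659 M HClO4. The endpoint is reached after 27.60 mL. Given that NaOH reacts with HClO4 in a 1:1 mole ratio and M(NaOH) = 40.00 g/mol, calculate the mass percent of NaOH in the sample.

50.4%

n(HClO4) = 0.1659 x 0.02760 = 0.004579 mol.
n(NaOH) = 0.004579 / 1 = 0.004579 mol.
mass of NaOH = 0.004579 x 40.00 = 0.1832 g.
% purity = 0.1832 / 0.3631 x 100 = 50.4%.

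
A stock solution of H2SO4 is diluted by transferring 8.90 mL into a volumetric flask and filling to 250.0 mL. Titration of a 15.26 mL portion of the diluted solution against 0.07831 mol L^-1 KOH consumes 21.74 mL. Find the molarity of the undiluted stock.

1.57 M

n(KOH) = 0.07831 x 0.02174 = 0.001702 mol.
n(H2SO4) in the aliquot = 0.001702 x 1/2 = 0.0008512 mol.
[diluted H2SO4] = 0.0008512 / 0.01526 = 0.05578 M.
Dilution factor = 250.0/8.900 = 28.09, so [stock] = 0.05578 x 28.09 = 1.57 M.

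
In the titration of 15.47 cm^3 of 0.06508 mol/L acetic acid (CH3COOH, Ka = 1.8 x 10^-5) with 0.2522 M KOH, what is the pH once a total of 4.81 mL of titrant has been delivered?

12.01

n(acid) = 0.06508 x 0.01547 = 0.001007 mol; n(KOH) added = 0.2522 x 0.004810 = 0.001213 mol.
Base is in excess by 0.001213 - 0.001007 = 0.0002063 mol in a total volume of 0.02028 L.
[OH^-] = 0.0002063/0.02028 = 0.01017 M, so pOH = 1.99 and pH = 14.00 - 1.99 = 12.01.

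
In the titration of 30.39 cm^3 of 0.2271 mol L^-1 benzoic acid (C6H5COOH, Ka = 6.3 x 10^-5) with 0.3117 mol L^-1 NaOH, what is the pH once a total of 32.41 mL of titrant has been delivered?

12.71

n(acid) = 0.2271 x 0.03039 = 0.006902 mol; n(NaOH) added = 0.3117 x 0.03241 = 0.01010 mol.
Base is in excess by 0.01010 - 0.006902 = 0.003201 mol in a total volume of 0.06280 L.
[OH^-] = 0.003201/0.06280 = 0.05097 M, so pOH = 1.29 and pH = 14.00 - 1.29 = 12.71.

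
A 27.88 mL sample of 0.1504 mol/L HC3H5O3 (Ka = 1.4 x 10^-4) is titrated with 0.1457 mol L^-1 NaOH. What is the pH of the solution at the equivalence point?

8.36

n(HC3H5O3) = 0.1504 x 0.02788 = 0.004193 mol; V(NaOH) at equivalence = 0.004193/0.1457 = 0.02878 L.
At equivalence all the acid is converted to C3H5O3-; total volume = 0.02788 + 0.02878 = 0.05666 L, so [C3H5O3-] = 0.004193/0.05666 = 0.07401 M.
Kb = Kw/Ka = 1.0e-14 / 1.4 x 10^-4 = 7.14e-11.
[OH^-] = sqrt(Kb x [C3H5O3-]) = sqrt(7.14e-11 x 0.07401) = 2.30e-6 M.
pOH = 5.64, so pH = 14.00 - 5.64 = 8.36.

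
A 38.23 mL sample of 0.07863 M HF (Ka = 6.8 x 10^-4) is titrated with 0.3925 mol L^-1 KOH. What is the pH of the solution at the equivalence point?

7.99

n(HF) = 0.07863 x 0.03823 = 0.003006 mol; V(KOH) at equivalence = 0.003006/0.3925 = 0.007659 L.
At equivalence all the acid is converted to F-; total volume = 0.03823 + 0.007659 = 0.04589 L, so [F-] = 0.003006/0.04589 = 0.06551 M.
Kb = Kw/Ka = 1.0e-14 / 6.8 x 10^-4 = 1.47e-11.
[OH^-] = sqrt(Kb x [F-]) = sqrt(1.47e-11 x 0.06551) = 9.81e-7 M.
pOH = 6.01, so pH = 14.00 - 6.01 = 7.99.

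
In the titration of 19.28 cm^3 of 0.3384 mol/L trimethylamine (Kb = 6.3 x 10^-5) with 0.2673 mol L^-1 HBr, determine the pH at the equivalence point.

5.31

n((CH3)3N) = 0.3384 x 0.01928 = 0.006524 mol; V(HBr) at equivalence = 0.006524/0.2673 = 0.02441 L.
At equivalence the base is fully converted to (CH3)3NH+; total volume = 0.04369 L, so [(CH3)3NH+] = 0.006524/0.04369 = 0.1493 M.
Ka((CH3)3NH+) = Kw/Kb = 1.0e-14 / 6.3 x 10^-5 = 1.59e-10.
[H^+] = sqrt(Ka x [(CH3)3NH+]) = sqrt(1.59e-10 x 0.1493) = 4.87e-6 M.
pH = -log(4.87e-6) = 5.31.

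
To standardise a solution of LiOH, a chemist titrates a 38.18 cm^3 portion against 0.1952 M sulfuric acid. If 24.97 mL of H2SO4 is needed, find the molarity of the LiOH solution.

0.255 M

n(H2SO4) delivered = 0.1952 x 0.02497 = 0.004874 mol.
The reaction is 2 LiOH + 1 H2SO4, so n(LiOH) = 0.004874 x 2/1 = 0.009748 mol.
[LiOH] = 0.009748 mol / 0.03818 L = 0.255 M.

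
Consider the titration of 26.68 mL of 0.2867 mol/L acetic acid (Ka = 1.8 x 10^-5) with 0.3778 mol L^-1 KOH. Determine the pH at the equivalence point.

n(CH3COOH) = 0.2867 x 0.02668 = 0.007649 mol; V(KOH) at equivalence = 0.007649/0.3778 = 0.02025 L.
At equivalence all the acid is converted to CH3COO-; total volume = 0.02668 + 0.02025 = 0.04693 L, so [CH3COO-] = 0.007649/0.04693 = 0.1630 M.
Kb = Kw/Ka = 1.0e-14 / 1.8 x 10^-5 = 5.56e-10.
[OH^-] = sqrt(Kb x [CH3COO-]) = sqrt(5.56e-10 x 0.1630) = 9.52e-6 M.
pOH = 5.02, so pH = 14.00 - 5.02 = 8.98.

8.98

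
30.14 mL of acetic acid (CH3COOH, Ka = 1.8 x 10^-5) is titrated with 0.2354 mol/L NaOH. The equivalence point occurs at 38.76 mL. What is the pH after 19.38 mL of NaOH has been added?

4.74

19.38 mL is exactly half the equivalence volume (38.76/2), i.e. the half-equivalence point.
There, n(HA) = n(A^-), so pH = pKa = -log(1.8 x 10^-5) = 4.74.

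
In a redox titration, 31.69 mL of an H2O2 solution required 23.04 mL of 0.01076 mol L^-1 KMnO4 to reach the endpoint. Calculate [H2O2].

n(KMnO4) = 0.01076 x 0.02304 = 0.0002479 mol.
From the balanced equation, 2 mol KMnO4 reacts with 5 mol H2O2, so n(H2O2) = 0.0002479 x 5/2 = 0.0006198 mol.
[H2O2] = 0.0006198 / 0.03169 L = 0.0196 M.

0.0196 M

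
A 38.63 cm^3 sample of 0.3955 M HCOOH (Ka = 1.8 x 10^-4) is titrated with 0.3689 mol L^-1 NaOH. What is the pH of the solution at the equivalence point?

n(HCOOH) = 0.3955 x 0.03863 = 0.01528 mol; V(NaOH) at equivalence = 0.01528/0.3689 = 0.04142 L.
At equivalence all the acid is converted to HCOO-; total volume = 0.03863 + 0.04142 = 0.08005 L, so [HCOO-] = 0.01528/0.08005 = 0.1909 M.
Kb = Kw/Ka = 1.0e-14 / 1.8 x 10^-4 = 5.56e-11.
[OH^-] = sqrt(Kb x [HCOO-]) = sqrt(5.56e-11 x 0.1909) = 3.26e-6 M.
pOH = 5.49, so pH = 14.00 - 5.49 = 8.51.

8.51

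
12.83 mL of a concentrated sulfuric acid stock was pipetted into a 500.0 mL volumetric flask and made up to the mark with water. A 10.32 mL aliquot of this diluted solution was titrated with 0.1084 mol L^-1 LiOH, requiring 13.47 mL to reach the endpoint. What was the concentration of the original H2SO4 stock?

2.76 M

n(LiOH) = 0.1084 x 0.01347 = 0.001460 mol.
n(H2SO4) in the aliquot = 0.001460 x 1/2 = 0.0007301 mol.
[diluted H2SO4] = 0.0007301 / 0.01032 = 0.07074 M.
Dilution factor = 500.0/12.83 = 38.97, so [stock] = 0.07074 x 38.97 = 2.76 M.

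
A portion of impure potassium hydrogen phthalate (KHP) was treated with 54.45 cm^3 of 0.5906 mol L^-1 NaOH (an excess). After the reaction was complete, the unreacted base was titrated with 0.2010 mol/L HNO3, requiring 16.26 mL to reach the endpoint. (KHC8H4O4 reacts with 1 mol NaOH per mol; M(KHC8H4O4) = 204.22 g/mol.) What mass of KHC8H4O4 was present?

5.90 g

Total n(NaOH) added = 0.5906 x 0.05445 = 0.03216 mol.
n(HNO3) used = 0.2010 x 0.01626 = 0.003268 mol, which equals the excess n(NaOH).
So n(NaOH) consumed by the sample = 0.03216 - 0.003268 = 0.02889 mol.
n(KHC8H4O4) = 0.02889 / 1 = 0.02889 mol.
mass = 0.02889 mol x 204.22 g/mol = 5.90 g.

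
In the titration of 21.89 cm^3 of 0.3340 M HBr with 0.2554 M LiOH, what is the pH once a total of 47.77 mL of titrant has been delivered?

n(acid) = 0.3340 x 0.02189 = 0.007311 mol; n(LiOH) added = 0.2554 x 0.04777 = 0.01220 mol.
Base is in excess by 0.01220 - 0.007311 = 0.004889 mol in a total volume of 0.06966 L.
[OH^-] = 0.004889/0.06966 = 0.07019 M, so pOH = 1.15 and pH = 14.00 - 1.15 = 12.85.

12.85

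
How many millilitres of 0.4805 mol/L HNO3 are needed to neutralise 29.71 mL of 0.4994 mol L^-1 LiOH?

n(LiOH) = 0.4994 mol/L x 0.02971 L = 0.01484 mol.
At equivalence n(HNO3) = n(LiOH) = 0.01484 mol.
V(HNO3) = 0.01484 / 0.4805 = 0.03088 L = 30.9 mL.

30.9 mL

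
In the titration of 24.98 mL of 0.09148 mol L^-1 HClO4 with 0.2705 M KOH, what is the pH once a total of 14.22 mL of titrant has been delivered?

12.60

n(acid) = 0.09148 x 0.02498 = 0.002285 mol; n(KOH) added = 0.2705 x 0.01422 = 0.003847 mol.
Base is in excess by 0.003847 - 0.002285 = 0.001561 mol in a total volume of 0.03920 L.
[OH^-] = 0.001561/0.03920 = 0.03983 M, so pOH = 1.40 and pH = 14.00 - 1.40 = 12.60.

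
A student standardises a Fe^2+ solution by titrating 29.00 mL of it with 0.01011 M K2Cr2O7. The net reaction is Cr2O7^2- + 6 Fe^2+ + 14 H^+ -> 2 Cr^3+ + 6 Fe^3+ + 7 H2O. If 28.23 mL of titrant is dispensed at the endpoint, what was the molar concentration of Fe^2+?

0.0590 M

n(K2Cr2O7) = 0.01011 x 0.02823 = 0.0002854 mol.
From the balanced equation, 1 mol K2Cr2O7 reacts with 6 mol Fe^2+, so n(Fe^2+) = 0.0002854 x 6/1 = 0.001712 mol.
[Fe^2+] = 0.001712 / 0.02900 L = 0.0590 M.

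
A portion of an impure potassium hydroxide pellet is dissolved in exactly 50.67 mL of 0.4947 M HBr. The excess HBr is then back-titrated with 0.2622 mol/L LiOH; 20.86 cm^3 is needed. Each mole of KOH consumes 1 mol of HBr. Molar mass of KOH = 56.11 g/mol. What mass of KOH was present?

1.10 g

Total n(HBr) added = 0.4947 x 0.05067 = 0.02507 mol.
n(LiOH) used = 0.2622 x 0.02086 = 0.005469 mol, which equals the excess n(HBr).
So n(HBr) consumed by the sample = 0.02507 - 0.005469 = 0.01960 mol.
n(KOH) = 0.01960 / 1 = 0.01960 mol.
mass = 0.01960 mol x 56.11 g/mol = 1.10 g.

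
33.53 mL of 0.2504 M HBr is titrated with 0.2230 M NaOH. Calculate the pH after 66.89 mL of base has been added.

12.81

n(acid) = 0.2504 x 0.03353 = 0.008396 mol; n(NaOH) added = 0.2230 x 0.06689 = 0.01492 mol.
Base is in excess by 0.01492 - 0.008396 = 0.006521 mol in a total volume of 0.1004 L.
[OH^-] = 0.006521/0.1004 = 0.06493 M, so pOH = 1.19 and pH = 14.00 - 1.19 = 12.81.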